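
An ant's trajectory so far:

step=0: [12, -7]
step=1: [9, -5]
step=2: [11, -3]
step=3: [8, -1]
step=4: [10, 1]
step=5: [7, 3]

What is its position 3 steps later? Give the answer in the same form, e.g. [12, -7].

Differencing gives [-3, +2], [+2, +2], [-3, +2], [+2, +2], [-3, +2]. This is the pattern [-3, +2], [+2, +2] repeated.
step 6: apply [+2, +2] → [9, 5]
step 7: apply [-3, +2] → [6, 7]
step 8: apply [+2, +2] → [8, 9]

[8, 9]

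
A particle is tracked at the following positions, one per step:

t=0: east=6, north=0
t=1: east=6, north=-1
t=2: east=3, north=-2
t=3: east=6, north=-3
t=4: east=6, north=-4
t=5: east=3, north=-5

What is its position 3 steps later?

east=3, north=-8

East: cycles through 6, 6, 3 every 3 steps. Step 8 lands at position 2 of the cycle → 3.
North: linear, -1 per step → -8 at step 8.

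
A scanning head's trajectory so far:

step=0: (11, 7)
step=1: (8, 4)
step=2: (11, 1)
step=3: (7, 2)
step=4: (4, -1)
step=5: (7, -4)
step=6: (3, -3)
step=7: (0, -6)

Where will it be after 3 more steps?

(-4, -11)

Differencing gives (-3, -3), (+3, -3), (-4, +1), (-3, -3), (+3, -3), (-4, +1), (-3, -3). This is the pattern (-3, -3), (+3, -3), (-4, +1) repeated.
step 8: apply (+3, -3) → (3, -9)
step 9: apply (-4, +1) → (-1, -8)
step 10: apply (-3, -3) → (-4, -11)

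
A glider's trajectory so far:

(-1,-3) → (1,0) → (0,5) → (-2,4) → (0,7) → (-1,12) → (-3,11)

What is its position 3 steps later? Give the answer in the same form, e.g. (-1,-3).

Step-to-step displacements: (+2,+3), (-1,+5), (-2,-1), (+2,+3), (-1,+5), (-2,-1) — a repeating cycle of length 3.
step 7: apply (+2,+3) → (-1,14)
step 8: apply (-1,+5) → (-2,19)
step 9: apply (-2,-1) → (-4,18)

(-4,18)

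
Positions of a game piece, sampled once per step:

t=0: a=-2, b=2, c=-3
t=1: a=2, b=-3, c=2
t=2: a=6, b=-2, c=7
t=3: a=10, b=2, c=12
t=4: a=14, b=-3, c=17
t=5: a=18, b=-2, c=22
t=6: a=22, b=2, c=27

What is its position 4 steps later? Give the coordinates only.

a=38, b=-3, c=47

The a coordinate changes by +4 each step, so at step 10 it is -2 + 10·(4) = 38.
The b coordinate repeats the cycle [2, -3, -2] with period 3; step 10 mod 3 = 1, giving -3.
The c coordinate changes by +5 each step, so at step 10 it is -3 + 10·(5) = 47.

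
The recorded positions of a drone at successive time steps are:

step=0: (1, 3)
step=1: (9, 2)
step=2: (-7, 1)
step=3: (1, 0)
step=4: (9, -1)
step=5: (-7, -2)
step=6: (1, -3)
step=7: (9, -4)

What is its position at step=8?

The first coordinate repeats the cycle [1, 9, -7] with period 3; step 8 mod 3 = 2, giving -7.
The second coordinate changes by -1 each step, so at step 8 it is 3 + 8·(-1) = -5.

(-7, -5)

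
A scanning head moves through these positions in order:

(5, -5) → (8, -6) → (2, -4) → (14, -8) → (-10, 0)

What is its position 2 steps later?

(-58, 16)

Consecutive displacements (+3, -1), (-6, +2), (+12, -4), (-24, +8) scale by a factor of -2 each step.
step 5: (-10, 0) + (+48, -16) → (38, -16)
step 6: (38, -16) + (-96, +32) → (-58, 16)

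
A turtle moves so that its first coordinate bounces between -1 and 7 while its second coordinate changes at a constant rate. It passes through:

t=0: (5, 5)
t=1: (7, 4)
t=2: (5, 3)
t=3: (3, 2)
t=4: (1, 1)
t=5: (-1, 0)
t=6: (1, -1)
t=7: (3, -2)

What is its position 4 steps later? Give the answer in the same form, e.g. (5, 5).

(3, -6)

The first coordinate travels 2 per step and bounces off the walls at -1 and 7.
  step 8: 3 → 5
  step 9: 5 → 7
  step 10: 7 → 5
  step 11: 5 → 3
The second coordinate changes by -1 each step: at step 11 it is -6.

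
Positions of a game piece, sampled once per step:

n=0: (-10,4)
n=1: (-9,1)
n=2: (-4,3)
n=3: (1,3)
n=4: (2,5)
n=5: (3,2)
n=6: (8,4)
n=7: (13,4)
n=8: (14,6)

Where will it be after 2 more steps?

Step-to-step displacements: (+1,-3), (+5,+2), (+5,+0), (+1,+2), (+1,-3), (+5,+2), (+5,+0), (+1,+2) — a repeating cycle of length 4.
step 9: apply (+1,-3) → (15,3)
step 10: apply (+5,+2) → (20,5)

(20,5)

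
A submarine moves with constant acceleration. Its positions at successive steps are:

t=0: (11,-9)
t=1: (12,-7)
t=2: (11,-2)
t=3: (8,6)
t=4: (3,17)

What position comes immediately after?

Taking differences between consecutive positions: (+1,+2), (-1,+5), (-3,+8), (-5,+11). These grow by (-2,+3) each step.
step 5: (3,17) + (-7,+14) → (-4,31)

(-4,31)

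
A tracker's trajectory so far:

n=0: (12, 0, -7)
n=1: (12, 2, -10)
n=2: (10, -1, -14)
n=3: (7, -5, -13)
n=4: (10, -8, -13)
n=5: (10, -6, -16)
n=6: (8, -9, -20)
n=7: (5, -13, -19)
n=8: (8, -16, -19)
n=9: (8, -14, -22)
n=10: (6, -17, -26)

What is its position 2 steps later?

Differencing gives (+0, +2, -3), (-2, -3, -4), (-3, -4, +1), (+3, -3, +0), (+0, +2, -3), (-2, -3, -4), (-3, -4, +1), (+3, -3, +0), (+0, +2, -3), (-2, -3, -4). This is the pattern (+0, +2, -3), (-2, -3, -4), (-3, -4, +1), (+3, -3, +0) repeated.
step 11: apply (-3, -4, +1) → (3, -21, -25)
step 12: apply (+3, -3, +0) → (6, -24, -25)

(6, -24, -25)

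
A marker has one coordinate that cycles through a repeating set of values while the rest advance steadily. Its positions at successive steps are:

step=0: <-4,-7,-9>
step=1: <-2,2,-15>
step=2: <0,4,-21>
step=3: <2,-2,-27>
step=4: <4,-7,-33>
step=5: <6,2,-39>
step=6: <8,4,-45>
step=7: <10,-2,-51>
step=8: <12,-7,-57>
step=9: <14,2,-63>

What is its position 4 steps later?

The first coordinate changes by +2 each step, so at step 13 it is -4 + 13·(2) = 22.
The second coordinate repeats the cycle [-7, 2, 4, -2] with period 4; step 13 mod 4 = 1, giving 2.
The third coordinate changes by -6 each step, so at step 13 it is -9 + 13·(-6) = -87.

<22,2,-87>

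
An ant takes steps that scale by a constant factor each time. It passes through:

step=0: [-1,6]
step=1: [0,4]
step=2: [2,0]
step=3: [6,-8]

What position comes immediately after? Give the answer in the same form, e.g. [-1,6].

[14,-24]

The jumps are [+1,-2], [+2,-4], [+4,-8] — a geometric progression with ratio 2.
step 4: [6,-8] + [+8,-16] → [14,-24]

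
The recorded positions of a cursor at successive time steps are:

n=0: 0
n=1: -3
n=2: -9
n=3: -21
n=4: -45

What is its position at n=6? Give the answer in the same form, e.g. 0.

-189

Step-to-step displacements: -3, -6, -12, -24; each is 2× the previous.
step 5: -45 − 48 → -93
step 6: -93 − 96 → -189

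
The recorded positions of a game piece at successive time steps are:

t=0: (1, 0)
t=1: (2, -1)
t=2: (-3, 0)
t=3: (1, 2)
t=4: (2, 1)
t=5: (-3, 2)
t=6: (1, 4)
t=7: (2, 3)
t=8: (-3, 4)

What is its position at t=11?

The moves between consecutive positions are (+1, -1), (-5, +1), (+4, +2), (+1, -1), (-5, +1), (+4, +2), (+1, -1), (-5, +1); they repeat the 3-cycle [(+1, -1), (-5, +1), (+4, +2)].
step 9: apply (+4, +2) → (1, 6)
step 10: apply (+1, -1) → (2, 5)
step 11: apply (-5, +1) → (-3, 6)

(-3, 6)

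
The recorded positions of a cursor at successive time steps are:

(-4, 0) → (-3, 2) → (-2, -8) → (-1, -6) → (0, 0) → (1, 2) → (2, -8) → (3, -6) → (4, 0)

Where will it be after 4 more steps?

(8, 0)

First: linear, +1 per step → 8 at step 12.
Second: cycles through 0, 2, -8, -6 every 4 steps. Step 12 lands at position 0 of the cycle → 0.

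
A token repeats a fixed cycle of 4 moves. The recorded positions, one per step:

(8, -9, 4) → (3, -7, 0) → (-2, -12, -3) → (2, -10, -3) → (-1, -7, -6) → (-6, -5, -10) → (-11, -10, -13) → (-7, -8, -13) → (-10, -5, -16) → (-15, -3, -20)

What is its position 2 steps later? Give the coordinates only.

(-16, -6, -23)

Differencing gives (-5, +2, -4), (-5, -5, -3), (+4, +2, +0), (-3, +3, -3), (-5, +2, -4), (-5, -5, -3), (+4, +2, +0), (-3, +3, -3), (-5, +2, -4). This is the pattern (-5, +2, -4), (-5, -5, -3), (+4, +2, +0), (-3, +3, -3) repeated.
step 10: apply (-5, -5, -3) → (-20, -8, -23)
step 11: apply (+4, +2, +0) → (-16, -6, -23)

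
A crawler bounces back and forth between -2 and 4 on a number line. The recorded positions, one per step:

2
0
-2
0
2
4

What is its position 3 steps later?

-2

The value reflects between -2 and 4, moving 2 per step.
  step 6: 4 → 2
  step 7: 2 → 0
  step 8: 0 → -2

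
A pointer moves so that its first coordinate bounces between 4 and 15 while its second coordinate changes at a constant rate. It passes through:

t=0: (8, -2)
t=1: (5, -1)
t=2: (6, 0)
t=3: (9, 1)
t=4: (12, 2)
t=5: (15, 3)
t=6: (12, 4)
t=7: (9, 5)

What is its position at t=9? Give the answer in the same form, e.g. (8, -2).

The first coordinate travels 3 per step and bounces off the walls at 4 and 15.
  step 8: 9 → 6
  step 9: 6 → 5
The second coordinate changes by +1 each step: at step 9 it is 7.

(5, 7)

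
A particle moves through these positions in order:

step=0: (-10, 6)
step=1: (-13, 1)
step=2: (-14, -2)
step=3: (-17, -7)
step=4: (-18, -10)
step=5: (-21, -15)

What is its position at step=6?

Differencing gives (-3, -5), (-1, -3), (-3, -5), (-1, -3), (-3, -5). This is the pattern (-3, -5), (-1, -3) repeated.
step 6: apply (-1, -3) → (-22, -18)

(-22, -18)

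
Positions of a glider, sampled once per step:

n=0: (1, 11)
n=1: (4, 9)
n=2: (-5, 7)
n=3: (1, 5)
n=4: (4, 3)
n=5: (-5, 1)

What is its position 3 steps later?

(-5, -5)

The first coordinate repeats the cycle [1, 4, -5] with period 3; step 8 mod 3 = 2, giving -5.
The second coordinate changes by -2 each step, so at step 8 it is 11 + 8·(-2) = -5.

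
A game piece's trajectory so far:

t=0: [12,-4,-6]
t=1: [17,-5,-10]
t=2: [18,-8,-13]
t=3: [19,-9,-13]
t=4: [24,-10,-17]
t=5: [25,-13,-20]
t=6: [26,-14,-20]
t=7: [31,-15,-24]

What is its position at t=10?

[38,-20,-31]

The moves between consecutive positions are [+5,-1,-4], [+1,-3,-3], [+1,-1,+0], [+5,-1,-4], [+1,-3,-3], [+1,-1,+0], [+5,-1,-4]; they repeat the 3-cycle [[+5,-1,-4], [+1,-3,-3], [+1,-1,+0]].
step 8: apply [+1,-3,-3] → [32,-18,-27]
step 9: apply [+1,-1,+0] → [33,-19,-27]
step 10: apply [+5,-1,-4] → [38,-20,-31]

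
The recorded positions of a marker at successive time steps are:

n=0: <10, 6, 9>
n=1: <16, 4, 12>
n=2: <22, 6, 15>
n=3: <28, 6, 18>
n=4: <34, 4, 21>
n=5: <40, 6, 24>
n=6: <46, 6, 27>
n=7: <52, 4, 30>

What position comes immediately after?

First: linear, +6 per step → 58 at step 8.
Second: cycles through 6, 4, 6 every 3 steps. Step 8 lands at position 2 of the cycle → 6.
Third: linear, +3 per step → 33 at step 8.

<58, 6, 33>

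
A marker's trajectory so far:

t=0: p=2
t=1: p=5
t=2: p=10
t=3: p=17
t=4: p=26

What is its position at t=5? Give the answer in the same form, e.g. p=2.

Successive displacements: +3, +5, +7, +9 — each changes by +2.
step 5: 26 + 11 → p=37

p=37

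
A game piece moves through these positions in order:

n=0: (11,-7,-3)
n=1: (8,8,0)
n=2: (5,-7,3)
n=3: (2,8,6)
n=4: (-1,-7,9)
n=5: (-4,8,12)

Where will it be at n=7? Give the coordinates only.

First: linear, -3 per step → -10 at step 7.
Second: cycles through -7, 8 every 2 steps. Step 7 lands at position 1 of the cycle → 8.
Third: linear, +3 per step → 18 at step 7.

(-10,8,18)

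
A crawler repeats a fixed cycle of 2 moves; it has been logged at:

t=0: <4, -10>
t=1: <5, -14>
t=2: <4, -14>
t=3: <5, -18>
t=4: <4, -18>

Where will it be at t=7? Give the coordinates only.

The moves between consecutive positions are <+1, -4>, <-1, +0>, <+1, -4>, <-1, +0>; they repeat the 2-cycle [<+1, -4>, <-1, +0>].
step 5: apply <+1, -4> → <5, -22>
step 6: apply <-1, +0> → <4, -22>
step 7: apply <+1, -4> → <5, -26>

<5, -26>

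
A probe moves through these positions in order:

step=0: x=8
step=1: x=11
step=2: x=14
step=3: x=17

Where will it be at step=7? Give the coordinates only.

Each step adds +3 to the position.
step 4: 17 + 3 → x=20
step 5: 20 + 3 → x=23
step 6: 23 + 3 → x=26
step 7: 26 + 3 → x=29

x=29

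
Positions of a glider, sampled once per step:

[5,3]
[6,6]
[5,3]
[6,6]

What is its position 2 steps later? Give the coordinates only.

[6,6]

The jumps are [+1,+3], [-1,-3], [+1,+3] — a geometric progression with ratio -1.
step 4: [6,6] + [-1,-3] → [5,3]
step 5: [5,3] + [+1,+3] → [6,6]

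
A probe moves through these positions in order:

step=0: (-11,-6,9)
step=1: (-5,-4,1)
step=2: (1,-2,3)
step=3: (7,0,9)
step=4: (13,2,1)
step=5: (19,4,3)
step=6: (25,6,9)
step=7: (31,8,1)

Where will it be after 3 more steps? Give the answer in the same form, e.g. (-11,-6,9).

(49,14,1)

First: linear, +6 per step → 49 at step 10.
Second: linear, +2 per step → 14 at step 10.
Third: cycles through 9, 1, 3 every 3 steps. Step 10 lands at position 1 of the cycle → 1.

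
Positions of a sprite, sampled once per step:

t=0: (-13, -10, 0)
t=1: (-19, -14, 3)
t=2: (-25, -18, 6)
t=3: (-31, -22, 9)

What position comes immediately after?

(-37, -26, 12)

Constant displacement of (-6, -4, +3) per step.
step 4: (-31, -22, 9) + (-6, -4, +3) → (-37, -26, 12)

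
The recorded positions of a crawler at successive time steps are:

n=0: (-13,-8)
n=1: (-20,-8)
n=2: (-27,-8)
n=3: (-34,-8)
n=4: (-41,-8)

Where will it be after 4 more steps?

(-69,-8)

The position changes by (-7,+0) every step.
step 5: (-41,-8) + (-7,+0) → (-48,-8)
step 6: (-48,-8) + (-7,+0) → (-55,-8)
step 7: (-55,-8) + (-7,+0) → (-62,-8)
step 8: (-62,-8) + (-7,+0) → (-69,-8)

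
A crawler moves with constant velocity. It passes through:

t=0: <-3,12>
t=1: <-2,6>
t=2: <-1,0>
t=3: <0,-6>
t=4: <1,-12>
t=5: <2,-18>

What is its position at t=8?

<5,-36>

Constant displacement of <+1,-6> per step.
step 6: <2,-18> + <+1,-6> → <3,-24>
step 7: <3,-24> + <+1,-6> → <4,-30>
step 8: <4,-30> + <+1,-6> → <5,-36>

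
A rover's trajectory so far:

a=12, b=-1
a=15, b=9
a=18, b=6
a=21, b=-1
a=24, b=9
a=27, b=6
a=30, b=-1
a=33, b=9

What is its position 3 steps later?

a=42, b=9

A: linear, +3 per step → 42 at step 10.
B: cycles through -1, 9, 6 every 3 steps. Step 10 lands at position 1 of the cycle → 9.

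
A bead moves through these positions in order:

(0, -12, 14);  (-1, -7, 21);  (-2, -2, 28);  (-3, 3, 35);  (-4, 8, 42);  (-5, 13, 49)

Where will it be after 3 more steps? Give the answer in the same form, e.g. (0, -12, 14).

(-8, 28, 70)

The position changes by (-1, +5, +7) every step.
step 6: (-5, 13, 49) + (-1, +5, +7) → (-6, 18, 56)
step 7: (-6, 18, 56) + (-1, +5, +7) → (-7, 23, 63)
step 8: (-7, 23, 63) + (-1, +5, +7) → (-8, 28, 70)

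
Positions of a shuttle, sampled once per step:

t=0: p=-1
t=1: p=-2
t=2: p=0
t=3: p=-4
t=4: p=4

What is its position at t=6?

p=20

Consecutive displacements -1, +2, -4, +8 scale by a factor of -2 each step.
step 5: 4 − 16 → p=-12
step 6: -12 + 32 → p=20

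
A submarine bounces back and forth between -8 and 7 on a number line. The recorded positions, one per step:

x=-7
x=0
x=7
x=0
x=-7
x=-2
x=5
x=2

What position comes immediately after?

x=-5

The value reflects between -8 and 7, moving 7 per step.
  step 8: 2 → -5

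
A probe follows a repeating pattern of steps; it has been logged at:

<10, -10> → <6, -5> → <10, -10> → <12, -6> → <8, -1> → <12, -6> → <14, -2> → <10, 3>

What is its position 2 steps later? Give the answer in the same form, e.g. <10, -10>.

Differencing gives <-4, +5>, <+4, -5>, <+2, +4>, <-4, +5>, <+4, -5>, <+2, +4>, <-4, +5>. This is the pattern <-4, +5>, <+4, -5>, <+2, +4> repeated.
step 8: apply <+4, -5> → <14, -2>
step 9: apply <+2, +4> → <16, 2>

<16, 2>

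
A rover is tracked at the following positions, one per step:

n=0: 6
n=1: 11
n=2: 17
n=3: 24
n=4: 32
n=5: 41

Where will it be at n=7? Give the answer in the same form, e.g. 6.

62

Taking differences between consecutive positions: +5, +6, +7, +8, +9. These grow by +1 each step.
step 6: 41 + 10 → 51
step 7: 51 + 11 → 62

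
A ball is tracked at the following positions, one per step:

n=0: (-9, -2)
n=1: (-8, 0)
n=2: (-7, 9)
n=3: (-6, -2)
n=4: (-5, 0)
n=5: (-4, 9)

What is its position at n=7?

First: linear, +1 per step → -2 at step 7.
Second: cycles through -2, 0, 9 every 3 steps. Step 7 lands at position 1 of the cycle → 0.

(-2, 0)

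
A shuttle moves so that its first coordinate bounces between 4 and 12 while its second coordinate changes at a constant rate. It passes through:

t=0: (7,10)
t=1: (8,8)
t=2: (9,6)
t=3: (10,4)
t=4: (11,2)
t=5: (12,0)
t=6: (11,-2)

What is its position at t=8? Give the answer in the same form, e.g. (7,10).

The first coordinate travels 1 per step and bounces off the walls at 4 and 12.
  step 7: 11 → 10
  step 8: 10 → 9
The second coordinate changes by -2 each step: at step 8 it is -6.

(9,-6)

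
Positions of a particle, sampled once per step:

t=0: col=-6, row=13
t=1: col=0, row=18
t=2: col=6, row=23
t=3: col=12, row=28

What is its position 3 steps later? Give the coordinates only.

Each step adds (+6,+5) to the position.
step 4: col=12, row=28 + (+6,+5) → col=18, row=33
step 5: col=18, row=33 + (+6,+5) → col=24, row=38
step 6: col=24, row=38 + (+6,+5) → col=30, row=43

col=30, row=43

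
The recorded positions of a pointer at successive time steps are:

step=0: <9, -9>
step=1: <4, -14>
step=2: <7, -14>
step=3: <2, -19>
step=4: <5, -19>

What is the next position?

<0, -24>

Step-to-step displacements: <-5, -5>, <+3, +0>, <-5, -5>, <+3, +0> — a repeating cycle of length 2.
step 5: apply <-5, -5> → <0, -24>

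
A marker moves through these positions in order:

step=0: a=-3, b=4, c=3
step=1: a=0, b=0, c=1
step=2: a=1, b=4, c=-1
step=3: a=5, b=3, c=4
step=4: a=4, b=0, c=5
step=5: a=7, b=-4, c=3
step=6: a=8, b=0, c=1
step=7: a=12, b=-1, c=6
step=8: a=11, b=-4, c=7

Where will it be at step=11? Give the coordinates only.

a=19, b=-5, c=8

Step-to-step displacements: (+3,-4,-2), (+1,+4,-2), (+4,-1,+5), (-1,-3,+1), (+3,-4,-2), (+1,+4,-2), (+4,-1,+5), (-1,-3,+1) — a repeating cycle of length 4.
step 9: apply (+3,-4,-2) → a=14, b=-8, c=5
step 10: apply (+1,+4,-2) → a=15, b=-4, c=3
step 11: apply (+4,-1,+5) → a=19, b=-5, c=8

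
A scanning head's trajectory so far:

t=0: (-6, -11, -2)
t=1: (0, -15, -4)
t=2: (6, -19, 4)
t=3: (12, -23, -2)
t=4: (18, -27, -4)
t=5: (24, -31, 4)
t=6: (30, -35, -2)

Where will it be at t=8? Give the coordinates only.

(42, -43, 4)

First: linear, +6 per step → 42 at step 8.
Second: linear, -4 per step → -43 at step 8.
Third: cycles through -2, -4, 4 every 3 steps. Step 8 lands at position 2 of the cycle → 4.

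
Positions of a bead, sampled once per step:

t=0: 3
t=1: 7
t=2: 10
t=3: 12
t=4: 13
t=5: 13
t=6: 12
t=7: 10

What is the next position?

Taking differences between consecutive positions: +4, +3, +2, +1, +0, -1, -2. These grow by -1 each step.
step 8: 10 − 3 → 7

7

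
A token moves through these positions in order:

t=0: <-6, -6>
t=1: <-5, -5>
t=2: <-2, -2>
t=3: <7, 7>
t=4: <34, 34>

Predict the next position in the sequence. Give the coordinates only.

<115, 115>

The jumps are <+1, +1>, <+3, +3>, <+9, +9>, <+27, +27> — a geometric progression with ratio 3.
step 5: <34, 34> + <+81, +81> → <115, 115>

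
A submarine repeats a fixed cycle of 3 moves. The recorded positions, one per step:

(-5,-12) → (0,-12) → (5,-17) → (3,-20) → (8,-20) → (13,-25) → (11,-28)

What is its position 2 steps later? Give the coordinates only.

Step-to-step displacements: (+5,+0), (+5,-5), (-2,-3), (+5,+0), (+5,-5), (-2,-3) — a repeating cycle of length 3.
step 7: apply (+5,+0) → (16,-28)
step 8: apply (+5,-5) → (21,-33)

(21,-33)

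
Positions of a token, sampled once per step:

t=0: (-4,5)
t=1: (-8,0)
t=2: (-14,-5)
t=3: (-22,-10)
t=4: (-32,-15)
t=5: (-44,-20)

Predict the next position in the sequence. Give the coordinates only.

(-58,-25)

First differences are (-4,-5), (-6,-5), (-8,-5), (-10,-5), (-12,-5); their common second difference is (-2,+0) (constant acceleration).
step 6: (-44,-20) + (-14,-5) → (-58,-25)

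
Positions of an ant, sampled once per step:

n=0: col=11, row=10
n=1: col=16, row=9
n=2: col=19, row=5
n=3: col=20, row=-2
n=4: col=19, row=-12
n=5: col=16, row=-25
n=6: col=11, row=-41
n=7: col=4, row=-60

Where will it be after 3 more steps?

col=-29, row=-135

Taking differences between consecutive positions: (+5,-1), (+3,-4), (+1,-7), (-1,-10), (-3,-13), (-5,-16), (-7,-19). These grow by (-2,-3) each step.
step 8: col=4, row=-60 + (-9,-22) → col=-5, row=-82
step 9: col=-5, row=-82 + (-11,-25) → col=-16, row=-107
step 10: col=-16, row=-107 + (-13,-28) → col=-29, row=-135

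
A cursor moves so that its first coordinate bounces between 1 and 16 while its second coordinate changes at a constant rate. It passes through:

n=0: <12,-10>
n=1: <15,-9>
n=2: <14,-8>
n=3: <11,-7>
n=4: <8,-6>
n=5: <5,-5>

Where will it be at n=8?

<6,-2>

The first coordinate travels 3 per step and bounces off the walls at 1 and 16.
  step 6: 5 → 2
  step 7: 2 → 3
  step 8: 3 → 6
The second coordinate changes by +1 each step: at step 8 it is -2.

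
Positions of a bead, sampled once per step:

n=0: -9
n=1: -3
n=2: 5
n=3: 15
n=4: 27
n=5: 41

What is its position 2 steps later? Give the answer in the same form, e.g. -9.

75

Successive displacements: +6, +8, +10, +12, +14 — each changes by +2.
step 6: 41 + 16 → 57
step 7: 57 + 18 → 75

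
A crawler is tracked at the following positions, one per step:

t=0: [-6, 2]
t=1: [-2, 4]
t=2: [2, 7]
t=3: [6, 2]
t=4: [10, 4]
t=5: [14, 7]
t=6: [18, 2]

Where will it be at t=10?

[34, 4]

First: linear, +4 per step → 34 at step 10.
Second: cycles through 2, 4, 7 every 3 steps. Step 10 lands at position 1 of the cycle → 4.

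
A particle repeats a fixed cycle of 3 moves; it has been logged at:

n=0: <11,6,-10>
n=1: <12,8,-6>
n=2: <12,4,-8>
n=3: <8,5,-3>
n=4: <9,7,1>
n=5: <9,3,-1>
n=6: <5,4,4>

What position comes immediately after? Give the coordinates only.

<6,6,8>

Differencing gives <+1,+2,+4>, <+0,-4,-2>, <-4,+1,+5>, <+1,+2,+4>, <+0,-4,-2>, <-4,+1,+5>. This is the pattern <+1,+2,+4>, <+0,-4,-2>, <-4,+1,+5> repeated.
step 7: apply <+1,+2,+4> → <6,6,8>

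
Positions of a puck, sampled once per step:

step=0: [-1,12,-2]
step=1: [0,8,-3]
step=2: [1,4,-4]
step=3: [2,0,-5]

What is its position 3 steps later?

Each step adds [+1,-4,-1] to the position.
step 4: [2,0,-5] + [+1,-4,-1] → [3,-4,-6]
step 5: [3,-4,-6] + [+1,-4,-1] → [4,-8,-7]
step 6: [4,-8,-7] + [+1,-4,-1] → [5,-12,-8]

[5,-12,-8]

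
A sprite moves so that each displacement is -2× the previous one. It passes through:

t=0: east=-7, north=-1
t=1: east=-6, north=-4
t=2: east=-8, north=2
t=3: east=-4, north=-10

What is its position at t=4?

The jumps are (+1, -3), (-2, +6), (+4, -12) — a geometric progression with ratio -2.
step 4: east=-4, north=-10 + (-8, +24) → east=-12, north=14

east=-12, north=14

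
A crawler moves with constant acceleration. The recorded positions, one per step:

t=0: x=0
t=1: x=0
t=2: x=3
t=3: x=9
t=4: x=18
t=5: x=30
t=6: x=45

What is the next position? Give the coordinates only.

Successive displacements: +0, +3, +6, +9, +12, +15 — each changes by +3.
step 7: 45 + 18 → x=63

x=63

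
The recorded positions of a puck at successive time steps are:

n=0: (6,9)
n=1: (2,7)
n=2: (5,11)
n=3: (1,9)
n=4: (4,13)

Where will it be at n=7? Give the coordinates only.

Differencing gives (-4,-2), (+3,+4), (-4,-2), (+3,+4). This is the pattern (-4,-2), (+3,+4) repeated.
step 5: apply (-4,-2) → (0,11)
step 6: apply (+3,+4) → (3,15)
step 7: apply (-4,-2) → (-1,13)

(-1,13)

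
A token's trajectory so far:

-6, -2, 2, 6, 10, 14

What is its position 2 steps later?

22

Each step adds +4 to the position.
step 6: 14 + 4 → 18
step 7: 18 + 4 → 22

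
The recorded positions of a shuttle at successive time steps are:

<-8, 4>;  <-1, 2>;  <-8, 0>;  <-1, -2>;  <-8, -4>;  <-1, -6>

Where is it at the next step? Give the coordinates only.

<-8, -8>

The first coordinate repeats the cycle [-8, -1] with period 2; step 6 mod 2 = 0, giving -8.
The second coordinate changes by -2 each step, so at step 6 it is 4 + 6·(-2) = -8.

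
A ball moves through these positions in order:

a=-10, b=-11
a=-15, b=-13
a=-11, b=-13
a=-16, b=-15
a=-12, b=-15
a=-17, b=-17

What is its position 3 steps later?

a=-14, b=-19

The moves between consecutive positions are (-5, -2), (+4, +0), (-5, -2), (+4, +0), (-5, -2); they repeat the 2-cycle [(-5, -2), (+4, +0)].
step 6: apply (+4, +0) → a=-13, b=-17
step 7: apply (-5, -2) → a=-18, b=-19
step 8: apply (+4, +0) → a=-14, b=-19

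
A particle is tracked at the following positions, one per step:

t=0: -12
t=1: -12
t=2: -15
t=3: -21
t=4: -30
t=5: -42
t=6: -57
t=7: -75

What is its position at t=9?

-120

Successive displacements: +0, -3, -6, -9, -12, -15, -18 — each changes by -3.
step 8: -75 − 21 → -96
step 9: -96 − 24 → -120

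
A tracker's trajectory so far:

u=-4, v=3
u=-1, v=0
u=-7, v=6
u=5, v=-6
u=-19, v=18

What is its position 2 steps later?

The jumps are (+3, -3), (-6, +6), (+12, -12), (-24, +24) — a geometric progression with ratio -2.
step 5: u=-19, v=18 + (+48, -48) → u=29, v=-30
step 6: u=29, v=-30 + (-96, +96) → u=-67, v=66

u=-67, v=66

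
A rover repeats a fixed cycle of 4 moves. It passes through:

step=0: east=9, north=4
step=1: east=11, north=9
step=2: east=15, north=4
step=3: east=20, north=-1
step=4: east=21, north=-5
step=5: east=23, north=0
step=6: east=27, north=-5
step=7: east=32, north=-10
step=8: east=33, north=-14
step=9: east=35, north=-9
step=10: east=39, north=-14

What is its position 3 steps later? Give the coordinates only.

The moves between consecutive positions are (+2, +5), (+4, -5), (+5, -5), (+1, -4), (+2, +5), (+4, -5), (+5, -5), (+1, -4), (+2, +5), (+4, -5); they repeat the 4-cycle [(+2, +5), (+4, -5), (+5, -5), (+1, -4)].
step 11: apply (+5, -5) → east=44, north=-19
step 12: apply (+1, -4) → east=45, north=-23
step 13: apply (+2, +5) → east=47, north=-18

east=47, north=-18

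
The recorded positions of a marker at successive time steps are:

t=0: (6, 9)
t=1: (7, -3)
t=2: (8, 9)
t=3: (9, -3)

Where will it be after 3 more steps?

First: linear, +1 per step → 12 at step 6.
Second: cycles through 9, -3 every 2 steps. Step 6 lands at position 0 of the cycle → 9.

(12, 9)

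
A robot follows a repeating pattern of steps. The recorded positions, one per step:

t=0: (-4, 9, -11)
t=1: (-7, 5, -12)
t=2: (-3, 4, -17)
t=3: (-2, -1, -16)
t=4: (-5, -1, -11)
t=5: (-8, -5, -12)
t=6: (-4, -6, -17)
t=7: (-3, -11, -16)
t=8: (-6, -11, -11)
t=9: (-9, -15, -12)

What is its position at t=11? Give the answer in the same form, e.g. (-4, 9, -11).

(-4, -21, -16)

Differencing gives (-3, -4, -1), (+4, -1, -5), (+1, -5, +1), (-3, +0, +5), (-3, -4, -1), (+4, -1, -5), (+1, -5, +1), (-3, +0, +5), (-3, -4, -1). This is the pattern (-3, -4, -1), (+4, -1, -5), (+1, -5, +1), (-3, +0, +5) repeated.
step 10: apply (+4, -1, -5) → (-5, -16, -17)
step 11: apply (+1, -5, +1) → (-4, -21, -16)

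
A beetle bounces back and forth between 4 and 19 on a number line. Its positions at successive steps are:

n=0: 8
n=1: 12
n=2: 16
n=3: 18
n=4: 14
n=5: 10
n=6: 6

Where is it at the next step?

The value reflects between 4 and 19, moving 4 per step.
  step 7: 6 → 6

6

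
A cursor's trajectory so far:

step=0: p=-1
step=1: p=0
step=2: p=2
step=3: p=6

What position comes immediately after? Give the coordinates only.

p=14

Step-to-step displacements: +1, +2, +4; each is 2× the previous.
step 4: 6 + 8 → p=14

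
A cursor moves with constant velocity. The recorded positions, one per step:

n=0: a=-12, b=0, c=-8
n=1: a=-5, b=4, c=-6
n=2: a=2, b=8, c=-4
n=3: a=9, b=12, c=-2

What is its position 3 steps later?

The position changes by (+7, +4, +2) every step.
step 4: a=9, b=12, c=-2 + (+7, +4, +2) → a=16, b=16, c=0
step 5: a=16, b=16, c=0 + (+7, +4, +2) → a=23, b=20, c=2
step 6: a=23, b=20, c=2 + (+7, +4, +2) → a=30, b=24, c=4

a=30, b=24, c=4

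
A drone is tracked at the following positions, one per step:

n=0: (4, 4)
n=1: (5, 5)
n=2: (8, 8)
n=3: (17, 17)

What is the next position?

(44, 44)

Step-to-step displacements: (+1, +1), (+3, +3), (+9, +9); each is 3× the previous.
step 4: (17, 17) + (+27, +27) → (44, 44)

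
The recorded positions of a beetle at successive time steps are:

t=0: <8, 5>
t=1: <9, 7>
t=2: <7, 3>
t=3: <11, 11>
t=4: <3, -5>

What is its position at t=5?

The jumps are <+1, +2>, <-2, -4>, <+4, +8>, <-8, -16> — a geometric progression with ratio -2.
step 5: <3, -5> + <+16, +32> → <19, 27>

<19, 27>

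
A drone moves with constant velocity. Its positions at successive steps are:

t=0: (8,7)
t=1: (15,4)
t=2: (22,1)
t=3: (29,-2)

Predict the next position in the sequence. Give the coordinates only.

(36,-5)

The position changes by (+7,-3) every step.
step 4: (29,-2) + (+7,-3) → (36,-5)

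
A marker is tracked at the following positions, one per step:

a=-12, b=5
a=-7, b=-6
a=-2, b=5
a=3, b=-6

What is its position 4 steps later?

a=23, b=-6

A: linear, +5 per step → 23 at step 7.
B: cycles through 5, -6 every 2 steps. Step 7 lands at position 1 of the cycle → -6.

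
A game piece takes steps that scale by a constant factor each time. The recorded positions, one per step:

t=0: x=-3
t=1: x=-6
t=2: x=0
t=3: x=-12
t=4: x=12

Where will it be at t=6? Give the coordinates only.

x=60

The jumps are -3, +6, -12, +24 — a geometric progression with ratio -2.
step 5: 12 − 48 → x=-36
step 6: -36 + 96 → x=60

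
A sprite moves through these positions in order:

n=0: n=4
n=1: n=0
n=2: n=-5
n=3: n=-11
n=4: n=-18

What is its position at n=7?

First differences are -4, -5, -6, -7; their common second difference is -1 (constant acceleration).
step 5: -18 − 8 → n=-26
step 6: -26 − 9 → n=-35
step 7: -35 − 10 → n=-45

n=-45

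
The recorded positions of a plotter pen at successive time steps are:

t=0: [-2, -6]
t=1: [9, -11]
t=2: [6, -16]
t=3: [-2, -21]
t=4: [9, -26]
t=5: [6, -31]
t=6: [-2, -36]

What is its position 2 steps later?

First: cycles through -2, 9, 6 every 3 steps. Step 8 lands at position 2 of the cycle → 6.
Second: linear, -5 per step → -46 at step 8.

[6, -46]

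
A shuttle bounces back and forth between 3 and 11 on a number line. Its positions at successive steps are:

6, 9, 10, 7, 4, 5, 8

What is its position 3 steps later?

The value reflects between 3 and 11, moving 3 per step.
  step 7: 8 → 11
  step 8: 11 → 8
  step 9: 8 → 5

5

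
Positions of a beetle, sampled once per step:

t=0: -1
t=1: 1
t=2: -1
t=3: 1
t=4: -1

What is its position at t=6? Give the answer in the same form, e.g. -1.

Step-to-step displacements: +2, -2, +2, -2; each is -1× the previous.
step 5: -1 + 2 → 1
step 6: 1 − 2 → -1

-1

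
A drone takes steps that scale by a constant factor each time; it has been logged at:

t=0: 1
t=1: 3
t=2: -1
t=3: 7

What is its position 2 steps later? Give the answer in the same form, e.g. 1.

23

Step-to-step displacements: +2, -4, +8; each is -2× the previous.
step 4: 7 − 16 → -9
step 5: -9 + 32 → 23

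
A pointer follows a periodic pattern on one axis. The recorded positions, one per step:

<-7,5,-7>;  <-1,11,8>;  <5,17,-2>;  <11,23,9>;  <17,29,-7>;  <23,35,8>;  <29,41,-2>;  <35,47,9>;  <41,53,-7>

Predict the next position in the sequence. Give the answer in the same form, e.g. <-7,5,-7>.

The first coordinate changes by +6 each step, so at step 9 it is -7 + 9·(6) = 47.
The second coordinate changes by +6 each step, so at step 9 it is 5 + 9·(6) = 59.
The third coordinate repeats the cycle [-7, 8, -2, 9] with period 4; step 9 mod 4 = 1, giving 8.

<47,59,8>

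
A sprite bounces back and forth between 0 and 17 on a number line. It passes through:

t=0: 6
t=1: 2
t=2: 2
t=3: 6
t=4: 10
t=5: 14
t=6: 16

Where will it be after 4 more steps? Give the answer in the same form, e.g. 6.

The value reflects between 0 and 17, moving 4 per step.
  step 7: 16 → 12
  step 8: 12 → 8
  step 9: 8 → 4
  step 10: 4 → 0

0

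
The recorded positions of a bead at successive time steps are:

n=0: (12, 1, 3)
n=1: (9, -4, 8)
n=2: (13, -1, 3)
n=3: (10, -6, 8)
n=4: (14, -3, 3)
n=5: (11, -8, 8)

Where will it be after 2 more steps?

The moves between consecutive positions are (-3, -5, +5), (+4, +3, -5), (-3, -5, +5), (+4, +3, -5), (-3, -5, +5); they repeat the 2-cycle [(-3, -5, +5), (+4, +3, -5)].
step 6: apply (+4, +3, -5) → (15, -5, 3)
step 7: apply (-3, -5, +5) → (12, -10, 8)

(12, -10, 8)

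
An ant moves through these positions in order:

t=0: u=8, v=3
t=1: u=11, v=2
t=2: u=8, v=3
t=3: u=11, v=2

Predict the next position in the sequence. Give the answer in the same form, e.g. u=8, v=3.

u=8, v=3

Consecutive displacements (+3, -1), (-3, +1), (+3, -1) scale by a factor of -1 each step.
step 4: u=11, v=2 + (-3, +1) → u=8, v=3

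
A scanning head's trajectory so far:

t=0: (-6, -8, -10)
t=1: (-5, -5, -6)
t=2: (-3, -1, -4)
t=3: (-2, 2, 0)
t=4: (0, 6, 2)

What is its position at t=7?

(4, 16, 12)

Step-to-step displacements: (+1, +3, +4), (+2, +4, +2), (+1, +3, +4), (+2, +4, +2) — a repeating cycle of length 2.
step 5: apply (+1, +3, +4) → (1, 9, 6)
step 6: apply (+2, +4, +2) → (3, 13, 8)
step 7: apply (+1, +3, +4) → (4, 16, 12)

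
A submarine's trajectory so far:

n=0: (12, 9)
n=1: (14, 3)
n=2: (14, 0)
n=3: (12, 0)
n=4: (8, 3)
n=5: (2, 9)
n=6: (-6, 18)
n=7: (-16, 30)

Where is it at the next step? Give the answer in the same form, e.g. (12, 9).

Taking differences between consecutive positions: (+2, -6), (+0, -3), (-2, +0), (-4, +3), (-6, +6), (-8, +9), (-10, +12). These grow by (-2, +3) each step.
step 8: (-16, 30) + (-12, +15) → (-28, 45)

(-28, 45)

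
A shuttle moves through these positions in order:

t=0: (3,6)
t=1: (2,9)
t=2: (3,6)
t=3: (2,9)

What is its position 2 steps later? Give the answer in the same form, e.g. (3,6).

Consecutive displacements (-1,+3), (+1,-3), (-1,+3) scale by a factor of -1 each step.
step 4: (2,9) + (+1,-3) → (3,6)
step 5: (3,6) + (-1,+3) → (2,9)

(2,9)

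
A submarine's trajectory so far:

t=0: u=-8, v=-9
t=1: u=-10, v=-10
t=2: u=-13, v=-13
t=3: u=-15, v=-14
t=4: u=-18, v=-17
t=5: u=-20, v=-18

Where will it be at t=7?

The moves between consecutive positions are (-2,-1), (-3,-3), (-2,-1), (-3,-3), (-2,-1); they repeat the 2-cycle [(-2,-1), (-3,-3)].
step 6: apply (-3,-3) → u=-23, v=-21
step 7: apply (-2,-1) → u=-25, v=-22

u=-25, v=-22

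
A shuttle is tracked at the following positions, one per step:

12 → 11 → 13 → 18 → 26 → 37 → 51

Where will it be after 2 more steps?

88

Successive displacements: -1, +2, +5, +8, +11, +14 — each changes by +3.
step 7: 51 + 17 → 68
step 8: 68 + 20 → 88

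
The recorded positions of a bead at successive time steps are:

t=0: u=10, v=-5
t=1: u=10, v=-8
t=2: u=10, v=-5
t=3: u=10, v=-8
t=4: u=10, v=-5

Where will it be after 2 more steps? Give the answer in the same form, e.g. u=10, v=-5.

u=10, v=-5

Step-to-step displacements: (+0,-3), (+0,+3), (+0,-3), (+0,+3) — a repeating cycle of length 2.
step 5: apply (+0,-3) → u=10, v=-8
step 6: apply (+0,+3) → u=10, v=-5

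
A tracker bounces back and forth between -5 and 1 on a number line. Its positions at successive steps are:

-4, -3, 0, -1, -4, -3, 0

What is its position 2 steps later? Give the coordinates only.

-4

The value reflects between -5 and 1, moving 3 per step.
  step 7: 0 → -1
  step 8: -1 → -4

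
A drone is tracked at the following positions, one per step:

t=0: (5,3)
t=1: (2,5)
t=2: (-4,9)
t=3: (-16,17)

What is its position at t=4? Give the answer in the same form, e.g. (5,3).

(-40,33)

The jumps are (-3,+2), (-6,+4), (-12,+8) — a geometric progression with ratio 2.
step 4: (-16,17) + (-24,+16) → (-40,33)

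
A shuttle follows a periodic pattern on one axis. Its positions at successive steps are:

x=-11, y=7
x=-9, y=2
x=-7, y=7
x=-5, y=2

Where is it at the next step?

x=-3, y=7

The x coordinate changes by +2 each step, so at step 4 it is -11 + 4·(2) = -3.
The y coordinate repeats the cycle [7, 2] with period 2; step 4 mod 2 = 0, giving 7.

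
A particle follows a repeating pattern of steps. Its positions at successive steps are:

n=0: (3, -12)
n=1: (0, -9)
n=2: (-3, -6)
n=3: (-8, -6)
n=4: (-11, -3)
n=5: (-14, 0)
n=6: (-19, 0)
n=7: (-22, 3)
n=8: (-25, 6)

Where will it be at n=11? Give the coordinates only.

(-36, 12)

Step-to-step displacements: (-3, +3), (-3, +3), (-5, +0), (-3, +3), (-3, +3), (-5, +0), (-3, +3), (-3, +3) — a repeating cycle of length 3.
step 9: apply (-5, +0) → (-30, 6)
step 10: apply (-3, +3) → (-33, 9)
step 11: apply (-3, +3) → (-36, 12)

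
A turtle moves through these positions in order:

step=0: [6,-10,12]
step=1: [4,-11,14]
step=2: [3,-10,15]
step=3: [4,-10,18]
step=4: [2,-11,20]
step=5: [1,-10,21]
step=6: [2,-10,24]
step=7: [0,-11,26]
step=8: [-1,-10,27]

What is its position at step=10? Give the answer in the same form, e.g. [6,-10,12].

[-2,-11,32]

Differencing gives [-2,-1,+2], [-1,+1,+1], [+1,+0,+3], [-2,-1,+2], [-1,+1,+1], [+1,+0,+3], [-2,-1,+2], [-1,+1,+1]. This is the pattern [-2,-1,+2], [-1,+1,+1], [+1,+0,+3] repeated.
step 9: apply [+1,+0,+3] → [0,-10,30]
step 10: apply [-2,-1,+2] → [-2,-11,32]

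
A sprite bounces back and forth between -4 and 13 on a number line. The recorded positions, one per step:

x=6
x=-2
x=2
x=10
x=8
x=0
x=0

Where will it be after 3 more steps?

The value travels 8 per step and bounces off the walls at -4 and 13.
  step 7: 0 → 8
  step 8: 8 → 10
  step 9: 10 → 2

x=2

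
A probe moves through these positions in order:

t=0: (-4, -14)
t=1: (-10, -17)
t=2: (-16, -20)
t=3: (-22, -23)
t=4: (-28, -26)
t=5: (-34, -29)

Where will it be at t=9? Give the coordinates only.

Each step adds (-6, -3) to the position.
step 6: (-34, -29) + (-6, -3) → (-40, -32)
step 7: (-40, -32) + (-6, -3) → (-46, -35)
step 8: (-46, -35) + (-6, -3) → (-52, -38)
step 9: (-52, -38) + (-6, -3) → (-58, -41)

(-58, -41)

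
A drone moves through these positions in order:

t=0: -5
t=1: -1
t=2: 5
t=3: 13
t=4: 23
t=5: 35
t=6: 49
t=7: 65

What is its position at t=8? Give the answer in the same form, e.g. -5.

83

First differences are +4, +6, +8, +10, +12, +14, +16; their common second difference is +2 (constant acceleration).
step 8: 65 + 18 → 83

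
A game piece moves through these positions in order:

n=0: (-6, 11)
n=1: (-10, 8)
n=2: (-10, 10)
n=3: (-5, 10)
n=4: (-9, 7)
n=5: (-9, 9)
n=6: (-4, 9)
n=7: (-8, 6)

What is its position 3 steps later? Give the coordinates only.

(-7, 5)

The moves between consecutive positions are (-4, -3), (+0, +2), (+5, +0), (-4, -3), (+0, +2), (+5, +0), (-4, -3); they repeat the 3-cycle [(-4, -3), (+0, +2), (+5, +0)].
step 8: apply (+0, +2) → (-8, 8)
step 9: apply (+5, +0) → (-3, 8)
step 10: apply (-4, -3) → (-7, 5)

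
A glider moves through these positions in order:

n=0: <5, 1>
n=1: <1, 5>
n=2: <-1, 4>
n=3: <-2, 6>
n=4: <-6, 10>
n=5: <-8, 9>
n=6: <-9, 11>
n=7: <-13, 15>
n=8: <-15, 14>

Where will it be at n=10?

Differencing gives <-4, +4>, <-2, -1>, <-1, +2>, <-4, +4>, <-2, -1>, <-1, +2>, <-4, +4>, <-2, -1>. This is the pattern <-4, +4>, <-2, -1>, <-1, +2> repeated.
step 9: apply <-1, +2> → <-16, 16>
step 10: apply <-4, +4> → <-20, 20>

<-20, 20>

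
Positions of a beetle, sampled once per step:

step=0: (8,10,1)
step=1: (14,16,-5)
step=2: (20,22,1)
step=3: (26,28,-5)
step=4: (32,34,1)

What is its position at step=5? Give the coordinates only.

First: linear, +6 per step → 38 at step 5.
Second: linear, +6 per step → 40 at step 5.
Third: cycles through 1, -5 every 2 steps. Step 5 lands at position 1 of the cycle → -5.

(38,40,-5)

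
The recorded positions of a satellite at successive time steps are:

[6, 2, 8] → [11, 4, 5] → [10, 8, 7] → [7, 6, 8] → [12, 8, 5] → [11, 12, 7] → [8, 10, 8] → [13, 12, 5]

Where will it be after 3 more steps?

[14, 16, 5]

The moves between consecutive positions are [+5, +2, -3], [-1, +4, +2], [-3, -2, +1], [+5, +2, -3], [-1, +4, +2], [-3, -2, +1], [+5, +2, -3]; they repeat the 3-cycle [[+5, +2, -3], [-1, +4, +2], [-3, -2, +1]].
step 8: apply [-1, +4, +2] → [12, 16, 7]
step 9: apply [-3, -2, +1] → [9, 14, 8]
step 10: apply [+5, +2, -3] → [14, 16, 5]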